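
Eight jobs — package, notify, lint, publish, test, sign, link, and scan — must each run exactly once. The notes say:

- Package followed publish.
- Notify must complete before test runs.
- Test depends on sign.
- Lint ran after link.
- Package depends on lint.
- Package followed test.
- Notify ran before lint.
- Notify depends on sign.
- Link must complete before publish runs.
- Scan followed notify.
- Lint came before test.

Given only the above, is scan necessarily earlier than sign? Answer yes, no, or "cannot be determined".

Tracing the constraints gives sign → notify → scan, so sign must come before scan.
That means scan cannot be before sign.

no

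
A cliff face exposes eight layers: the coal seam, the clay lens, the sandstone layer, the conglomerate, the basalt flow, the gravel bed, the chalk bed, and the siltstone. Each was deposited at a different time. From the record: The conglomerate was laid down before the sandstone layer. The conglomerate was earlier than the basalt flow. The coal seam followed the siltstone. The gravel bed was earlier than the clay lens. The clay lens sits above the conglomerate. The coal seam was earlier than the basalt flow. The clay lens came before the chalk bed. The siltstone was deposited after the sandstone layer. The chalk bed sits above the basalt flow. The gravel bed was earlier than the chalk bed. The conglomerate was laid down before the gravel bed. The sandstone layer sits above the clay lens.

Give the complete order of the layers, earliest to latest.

the conglomerate, the gravel bed, the clay lens, the sandstone layer, the siltstone, the coal seam, the basalt flow, the chalk bed

The constraints fix every adjacent pair, so only one ordering works:
the conglomerate → the gravel bed → the clay lens → the sandstone layer → the siltstone → the coal seam → the basalt flow → the chalk bed.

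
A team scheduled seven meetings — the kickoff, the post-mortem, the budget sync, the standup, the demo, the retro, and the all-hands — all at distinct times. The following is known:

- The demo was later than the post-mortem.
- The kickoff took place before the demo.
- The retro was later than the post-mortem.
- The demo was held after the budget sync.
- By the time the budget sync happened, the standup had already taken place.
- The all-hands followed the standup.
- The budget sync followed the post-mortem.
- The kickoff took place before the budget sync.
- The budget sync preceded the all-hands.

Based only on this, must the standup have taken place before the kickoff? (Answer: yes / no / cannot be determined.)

No chain of stated constraints runs from the standup to the kickoff, and none runs from the kickoff to the standup either.
So the relative order of the standup and the kickoff is not fixed by the given facts.

cannot be determined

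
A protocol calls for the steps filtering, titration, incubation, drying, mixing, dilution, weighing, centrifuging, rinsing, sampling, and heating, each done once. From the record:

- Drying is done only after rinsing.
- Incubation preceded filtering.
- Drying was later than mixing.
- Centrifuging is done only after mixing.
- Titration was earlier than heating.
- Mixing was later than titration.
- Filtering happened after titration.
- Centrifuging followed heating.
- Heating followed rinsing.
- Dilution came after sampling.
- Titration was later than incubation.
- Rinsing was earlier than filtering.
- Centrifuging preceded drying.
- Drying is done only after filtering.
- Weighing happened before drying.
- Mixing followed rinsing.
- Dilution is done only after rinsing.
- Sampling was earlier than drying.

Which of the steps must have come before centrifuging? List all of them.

Directly stated before centrifuging: heating and mixing.
Incubation reaches centrifuging via incubation → titration → heating → centrifuging.
Rinsing reaches centrifuging via rinsing → heating → centrifuging.
Titration reaches centrifuging via titration → heating → centrifuging.

heating, incubation, mixing, rinsing, titration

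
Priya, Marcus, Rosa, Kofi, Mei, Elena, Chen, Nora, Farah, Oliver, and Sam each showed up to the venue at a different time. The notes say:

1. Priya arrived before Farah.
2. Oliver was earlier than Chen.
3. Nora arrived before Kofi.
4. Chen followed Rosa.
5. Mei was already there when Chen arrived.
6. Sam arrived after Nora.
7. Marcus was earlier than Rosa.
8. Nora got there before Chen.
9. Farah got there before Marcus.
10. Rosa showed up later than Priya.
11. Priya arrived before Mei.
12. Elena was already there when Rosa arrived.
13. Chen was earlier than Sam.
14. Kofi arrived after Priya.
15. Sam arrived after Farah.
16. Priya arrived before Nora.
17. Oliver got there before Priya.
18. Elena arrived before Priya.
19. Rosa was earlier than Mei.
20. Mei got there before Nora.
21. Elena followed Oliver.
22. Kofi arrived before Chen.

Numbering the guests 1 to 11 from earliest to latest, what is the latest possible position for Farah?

Farah must come before Chen, Kofi, Marcus, Mei, Nora, Rosa, and Sam — 7 guests forced after them.
Everything else can be placed before Farah in some valid order, so Farah can sit as late as position 11 − 7 = 4.

4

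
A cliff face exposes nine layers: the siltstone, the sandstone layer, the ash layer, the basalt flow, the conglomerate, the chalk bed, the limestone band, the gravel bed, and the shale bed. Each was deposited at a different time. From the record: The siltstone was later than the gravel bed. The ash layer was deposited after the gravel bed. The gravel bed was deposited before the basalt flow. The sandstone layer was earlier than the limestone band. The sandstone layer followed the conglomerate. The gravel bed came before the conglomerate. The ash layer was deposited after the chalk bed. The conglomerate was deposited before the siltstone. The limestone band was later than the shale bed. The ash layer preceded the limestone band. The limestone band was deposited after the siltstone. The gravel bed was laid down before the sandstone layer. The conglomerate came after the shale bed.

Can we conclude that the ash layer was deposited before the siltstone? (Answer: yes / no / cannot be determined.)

No chain of stated constraints runs from the ash layer to the siltstone, and none runs from the siltstone to the ash layer either.
So the relative order of the ash layer and the siltstone is not fixed by the given facts.

cannot be determined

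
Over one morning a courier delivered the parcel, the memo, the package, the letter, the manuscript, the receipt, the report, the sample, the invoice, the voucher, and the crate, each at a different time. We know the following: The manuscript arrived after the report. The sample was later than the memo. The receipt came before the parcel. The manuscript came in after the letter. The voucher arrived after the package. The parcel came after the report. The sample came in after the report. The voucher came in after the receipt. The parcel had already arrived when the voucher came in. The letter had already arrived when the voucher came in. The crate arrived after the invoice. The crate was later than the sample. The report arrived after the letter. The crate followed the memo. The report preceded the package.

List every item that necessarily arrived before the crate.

the invoice, the letter, the memo, the report, the sample

Directly stated before the crate: the invoice, the memo, and the sample.
The letter reaches the crate via the letter → the report → the sample → the crate.
The report reaches the crate via the report → the sample → the crate.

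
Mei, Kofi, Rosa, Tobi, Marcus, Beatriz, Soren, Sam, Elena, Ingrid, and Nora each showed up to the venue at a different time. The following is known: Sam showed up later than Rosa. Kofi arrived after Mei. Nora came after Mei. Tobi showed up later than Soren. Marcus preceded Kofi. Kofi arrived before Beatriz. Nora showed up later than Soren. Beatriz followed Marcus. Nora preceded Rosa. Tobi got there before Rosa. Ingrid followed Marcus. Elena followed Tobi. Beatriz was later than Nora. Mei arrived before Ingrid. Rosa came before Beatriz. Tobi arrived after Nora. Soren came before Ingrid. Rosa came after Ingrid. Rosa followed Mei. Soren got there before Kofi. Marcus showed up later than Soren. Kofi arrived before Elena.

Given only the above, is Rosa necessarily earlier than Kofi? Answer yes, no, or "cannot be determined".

cannot be determined

No chain of stated constraints runs from Rosa to Kofi, and none runs from Kofi to Rosa either.
So the relative order of Rosa and Kofi is not fixed by the given facts.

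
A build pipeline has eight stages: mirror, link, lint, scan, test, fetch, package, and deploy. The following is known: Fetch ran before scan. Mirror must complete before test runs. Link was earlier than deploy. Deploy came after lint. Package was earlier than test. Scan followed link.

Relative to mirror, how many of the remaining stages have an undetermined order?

6

Forced after mirror: test.
That leaves deploy, fetch, link, lint, package, and scan with no forced order relative to mirror — 6.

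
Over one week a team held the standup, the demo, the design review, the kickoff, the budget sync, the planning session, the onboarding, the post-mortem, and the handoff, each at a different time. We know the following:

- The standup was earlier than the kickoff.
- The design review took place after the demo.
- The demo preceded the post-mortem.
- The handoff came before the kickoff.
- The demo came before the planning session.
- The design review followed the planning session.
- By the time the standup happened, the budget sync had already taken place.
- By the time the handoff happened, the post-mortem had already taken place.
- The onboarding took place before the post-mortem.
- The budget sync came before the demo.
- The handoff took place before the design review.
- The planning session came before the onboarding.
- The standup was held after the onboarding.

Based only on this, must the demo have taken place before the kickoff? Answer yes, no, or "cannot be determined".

yes

Chain the constraints: the demo → the post-mortem → the handoff → the kickoff. Each link is directly stated, so the demo comes before the kickoff.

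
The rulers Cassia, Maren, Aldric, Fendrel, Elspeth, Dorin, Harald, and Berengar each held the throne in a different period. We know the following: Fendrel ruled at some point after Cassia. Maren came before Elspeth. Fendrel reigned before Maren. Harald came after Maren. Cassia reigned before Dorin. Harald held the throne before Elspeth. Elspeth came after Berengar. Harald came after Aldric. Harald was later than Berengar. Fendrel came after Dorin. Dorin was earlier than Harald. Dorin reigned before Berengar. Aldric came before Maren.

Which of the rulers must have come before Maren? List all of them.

Aldric, Cassia, Dorin, Fendrel

Directly stated before Maren: Aldric and Fendrel.
Cassia reaches Maren via Cassia → Fendrel → Maren.
Dorin reaches Maren via Dorin → Fendrel → Maren.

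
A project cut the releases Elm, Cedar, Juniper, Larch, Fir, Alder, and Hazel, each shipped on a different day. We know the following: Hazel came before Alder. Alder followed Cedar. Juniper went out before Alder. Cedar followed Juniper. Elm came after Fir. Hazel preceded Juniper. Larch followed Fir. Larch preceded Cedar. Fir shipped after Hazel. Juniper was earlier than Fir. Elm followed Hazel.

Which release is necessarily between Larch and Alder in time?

Cedar

Tracing the constraints gives Larch → Cedar → Alder, so Cedar sits after Larch and before Alder.
No other release is forced both after Larch and before Alder.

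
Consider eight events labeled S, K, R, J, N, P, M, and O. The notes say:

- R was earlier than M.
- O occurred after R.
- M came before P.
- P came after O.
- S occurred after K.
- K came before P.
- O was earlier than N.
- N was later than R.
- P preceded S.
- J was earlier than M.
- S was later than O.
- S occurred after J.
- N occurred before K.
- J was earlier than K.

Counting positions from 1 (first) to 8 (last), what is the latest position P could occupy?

P must come before S — 1 event forced after it.
Everything else can be placed before P in some valid order, so P can sit as late as position 8 − 1 = 7.

7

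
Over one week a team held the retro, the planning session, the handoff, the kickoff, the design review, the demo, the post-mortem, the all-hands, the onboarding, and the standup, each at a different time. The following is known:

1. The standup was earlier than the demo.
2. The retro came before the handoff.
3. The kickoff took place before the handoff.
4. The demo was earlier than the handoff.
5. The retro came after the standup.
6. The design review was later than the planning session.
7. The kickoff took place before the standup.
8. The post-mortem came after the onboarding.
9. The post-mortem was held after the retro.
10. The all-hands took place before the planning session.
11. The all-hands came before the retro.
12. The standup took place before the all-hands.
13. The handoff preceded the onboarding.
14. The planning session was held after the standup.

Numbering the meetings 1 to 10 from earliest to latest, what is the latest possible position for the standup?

The standup must come before the all-hands, the demo, the design review, the handoff, the onboarding, the planning session, the post-mortem, and the retro — 8 meetings forced after it.
Everything else can be placed before the standup in some valid order, so the standup can sit as late as position 10 − 8 = 2.

2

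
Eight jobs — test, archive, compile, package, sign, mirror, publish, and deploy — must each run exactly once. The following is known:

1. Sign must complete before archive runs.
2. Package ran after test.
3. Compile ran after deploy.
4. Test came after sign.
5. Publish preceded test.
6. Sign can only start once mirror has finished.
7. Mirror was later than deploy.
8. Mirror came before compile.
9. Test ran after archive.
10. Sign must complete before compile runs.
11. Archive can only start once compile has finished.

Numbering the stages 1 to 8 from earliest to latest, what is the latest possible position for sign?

Sign must come before archive, compile, package, and test — 4 stages forced after it.
Everything else can be placed before sign in some valid order, so sign can sit as late as position 8 − 4 = 4.

4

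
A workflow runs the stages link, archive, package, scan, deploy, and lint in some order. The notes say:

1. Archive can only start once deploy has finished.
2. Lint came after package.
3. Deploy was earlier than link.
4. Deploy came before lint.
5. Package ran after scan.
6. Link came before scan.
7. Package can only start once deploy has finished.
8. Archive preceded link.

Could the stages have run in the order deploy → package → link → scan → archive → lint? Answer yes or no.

no

The constraints require scan before package, but in the proposed sequence package appears ahead of scan. That one violation is enough.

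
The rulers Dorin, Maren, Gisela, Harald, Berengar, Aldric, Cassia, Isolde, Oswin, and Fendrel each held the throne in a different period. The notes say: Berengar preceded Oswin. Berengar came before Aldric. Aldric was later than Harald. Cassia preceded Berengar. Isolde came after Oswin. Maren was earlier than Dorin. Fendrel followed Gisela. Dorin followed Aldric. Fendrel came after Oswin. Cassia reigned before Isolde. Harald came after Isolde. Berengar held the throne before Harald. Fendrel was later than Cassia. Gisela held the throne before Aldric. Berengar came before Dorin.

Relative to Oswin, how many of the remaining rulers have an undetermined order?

Forced before Oswin: Berengar and Cassia; forced after Oswin: Aldric, Dorin, Fendrel, Harald, and Isolde.
That leaves Gisela and Maren with no forced order relative to Oswin — 2.

2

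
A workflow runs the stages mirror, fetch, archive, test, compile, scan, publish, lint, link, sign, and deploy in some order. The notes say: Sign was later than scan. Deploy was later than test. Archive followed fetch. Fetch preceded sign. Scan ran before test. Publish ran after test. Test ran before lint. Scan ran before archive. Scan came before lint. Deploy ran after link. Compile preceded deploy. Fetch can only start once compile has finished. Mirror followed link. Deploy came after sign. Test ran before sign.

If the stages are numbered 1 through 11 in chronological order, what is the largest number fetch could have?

8

Fetch must come before archive, deploy, and sign — 3 stages forced after it.
Everything else can be placed before fetch in some valid order, so fetch can sit as late as position 11 − 3 = 8.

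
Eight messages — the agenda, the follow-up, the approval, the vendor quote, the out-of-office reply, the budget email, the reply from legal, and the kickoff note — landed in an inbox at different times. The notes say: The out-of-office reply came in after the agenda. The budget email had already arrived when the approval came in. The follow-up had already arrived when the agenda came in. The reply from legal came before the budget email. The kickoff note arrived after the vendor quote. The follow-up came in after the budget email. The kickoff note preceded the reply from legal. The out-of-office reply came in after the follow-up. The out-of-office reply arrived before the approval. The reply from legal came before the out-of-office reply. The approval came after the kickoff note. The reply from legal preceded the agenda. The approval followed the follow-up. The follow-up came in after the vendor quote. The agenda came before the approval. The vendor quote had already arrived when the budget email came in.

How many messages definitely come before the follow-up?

Directly stated before the follow-up: the budget email and the vendor quote.
The kickoff note reaches the follow-up via the kickoff note → the reply from legal → the budget email → the follow-up.
The reply from legal reaches the follow-up via the reply from legal → the budget email → the follow-up.
That's the budget email, the kickoff note, the reply from legal, and the vendor quote — 4 in all.

4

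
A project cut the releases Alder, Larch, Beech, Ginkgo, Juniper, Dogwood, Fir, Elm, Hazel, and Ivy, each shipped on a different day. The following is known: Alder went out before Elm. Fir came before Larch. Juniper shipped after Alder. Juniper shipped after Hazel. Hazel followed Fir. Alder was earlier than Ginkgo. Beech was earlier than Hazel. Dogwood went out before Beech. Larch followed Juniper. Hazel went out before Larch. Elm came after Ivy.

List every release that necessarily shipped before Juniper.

Directly stated before Juniper: Alder and Hazel.
Beech reaches Juniper via Beech → Hazel → Juniper.
Dogwood reaches Juniper via Dogwood → Beech → Hazel → Juniper.
Fir reaches Juniper via Fir → Hazel → Juniper.
No chain forces Ivy (or any of the others) ahead of Juniper.

Alder, Beech, Dogwood, Fir, Hazel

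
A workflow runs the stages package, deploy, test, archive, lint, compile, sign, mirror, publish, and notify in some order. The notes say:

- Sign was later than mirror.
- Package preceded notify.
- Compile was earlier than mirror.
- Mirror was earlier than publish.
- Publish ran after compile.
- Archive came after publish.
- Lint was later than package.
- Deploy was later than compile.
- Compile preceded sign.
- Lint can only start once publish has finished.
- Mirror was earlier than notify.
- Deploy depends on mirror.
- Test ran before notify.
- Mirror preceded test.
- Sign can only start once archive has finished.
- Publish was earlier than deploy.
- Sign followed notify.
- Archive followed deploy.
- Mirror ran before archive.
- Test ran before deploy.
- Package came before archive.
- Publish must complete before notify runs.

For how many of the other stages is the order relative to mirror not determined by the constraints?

Forced before mirror: compile; forced after mirror: archive, deploy, lint, notify, publish, sign, and test.
That leaves package with no forced order relative to mirror — 1.

1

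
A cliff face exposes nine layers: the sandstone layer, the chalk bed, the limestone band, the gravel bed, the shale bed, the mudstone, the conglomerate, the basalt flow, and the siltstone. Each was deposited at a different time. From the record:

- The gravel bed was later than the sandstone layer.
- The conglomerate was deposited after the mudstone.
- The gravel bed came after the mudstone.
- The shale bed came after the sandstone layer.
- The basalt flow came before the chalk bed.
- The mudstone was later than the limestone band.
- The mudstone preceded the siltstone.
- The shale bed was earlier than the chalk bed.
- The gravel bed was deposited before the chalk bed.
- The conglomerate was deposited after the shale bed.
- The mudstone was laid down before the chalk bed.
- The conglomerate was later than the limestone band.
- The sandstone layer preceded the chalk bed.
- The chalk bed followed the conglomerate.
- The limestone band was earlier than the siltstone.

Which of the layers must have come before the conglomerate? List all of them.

Directly stated before the conglomerate: the limestone band, the mudstone, and the shale bed.
The sandstone layer reaches the conglomerate via the sandstone layer → the shale bed → the conglomerate.

the limestone band, the mudstone, the sandstone layer, the shale bed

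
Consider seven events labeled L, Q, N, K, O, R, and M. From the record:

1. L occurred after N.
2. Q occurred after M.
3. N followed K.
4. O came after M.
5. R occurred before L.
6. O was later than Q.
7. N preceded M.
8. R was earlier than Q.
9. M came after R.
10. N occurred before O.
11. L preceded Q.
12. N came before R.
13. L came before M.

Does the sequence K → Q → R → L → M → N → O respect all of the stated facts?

The constraints require N before L, but in the proposed sequence L appears ahead of N. That one violation is enough.

no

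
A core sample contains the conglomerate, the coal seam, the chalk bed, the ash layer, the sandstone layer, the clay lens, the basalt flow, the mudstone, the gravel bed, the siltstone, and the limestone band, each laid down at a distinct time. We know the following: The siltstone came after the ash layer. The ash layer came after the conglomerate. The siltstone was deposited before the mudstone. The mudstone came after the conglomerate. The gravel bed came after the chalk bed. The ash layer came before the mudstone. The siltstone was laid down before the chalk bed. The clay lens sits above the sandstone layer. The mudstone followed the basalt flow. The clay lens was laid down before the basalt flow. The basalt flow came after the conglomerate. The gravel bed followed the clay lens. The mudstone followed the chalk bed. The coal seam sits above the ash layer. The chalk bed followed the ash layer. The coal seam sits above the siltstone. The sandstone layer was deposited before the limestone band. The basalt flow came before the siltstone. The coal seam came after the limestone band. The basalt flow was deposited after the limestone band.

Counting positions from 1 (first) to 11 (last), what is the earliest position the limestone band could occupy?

The sandstone layer must come before the limestone band — 1 forced predecessor.
Nothing else is forced ahead of the limestone band, so its earliest slot is position 1 + 1 = 2.

2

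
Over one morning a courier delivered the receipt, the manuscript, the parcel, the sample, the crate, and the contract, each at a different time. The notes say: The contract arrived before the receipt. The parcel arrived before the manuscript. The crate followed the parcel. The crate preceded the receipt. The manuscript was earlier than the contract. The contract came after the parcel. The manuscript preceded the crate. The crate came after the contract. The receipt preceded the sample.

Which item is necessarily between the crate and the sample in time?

Tracing the constraints gives the crate → the receipt → the sample, so the receipt sits after the crate and before the sample.
No other item is forced both after the crate and before the sample.

the receipt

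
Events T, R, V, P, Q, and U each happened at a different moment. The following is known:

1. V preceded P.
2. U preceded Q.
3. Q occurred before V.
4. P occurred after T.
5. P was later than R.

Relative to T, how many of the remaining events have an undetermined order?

Forced after T: P.
That leaves Q, R, U, and V with no forced order relative to T — 4.

4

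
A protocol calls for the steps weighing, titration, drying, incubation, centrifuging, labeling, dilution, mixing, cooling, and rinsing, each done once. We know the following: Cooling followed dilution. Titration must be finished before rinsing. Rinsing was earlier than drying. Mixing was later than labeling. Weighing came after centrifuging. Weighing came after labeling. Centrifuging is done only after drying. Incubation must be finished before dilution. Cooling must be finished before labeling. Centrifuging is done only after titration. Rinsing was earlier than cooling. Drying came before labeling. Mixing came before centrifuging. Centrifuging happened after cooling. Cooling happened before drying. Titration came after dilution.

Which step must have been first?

incubation

Incubation has a chain of constraints placing it before every other step, so incubation must be first.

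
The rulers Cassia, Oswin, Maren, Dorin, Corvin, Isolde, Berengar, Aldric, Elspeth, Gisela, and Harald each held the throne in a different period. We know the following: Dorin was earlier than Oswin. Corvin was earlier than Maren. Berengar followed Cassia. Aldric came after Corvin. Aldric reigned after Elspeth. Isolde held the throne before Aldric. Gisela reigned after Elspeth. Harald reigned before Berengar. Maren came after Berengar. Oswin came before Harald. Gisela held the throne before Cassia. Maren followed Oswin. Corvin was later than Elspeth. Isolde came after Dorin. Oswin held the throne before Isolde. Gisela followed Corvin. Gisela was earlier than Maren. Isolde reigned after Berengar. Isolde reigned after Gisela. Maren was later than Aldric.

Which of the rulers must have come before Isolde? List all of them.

Directly stated before Isolde: Berengar, Dorin, Gisela, and Oswin.
Cassia reaches Isolde via Cassia → Berengar → Isolde.
Corvin reaches Isolde via Corvin → Gisela → Isolde.
Elspeth reaches Isolde via Elspeth → Gisela → Isolde.
Likewise Harald reaches Isolde by chaining the stated constraints.
No chain forces Maren (or any of the others) ahead of Isolde.

Berengar, Cassia, Corvin, Dorin, Elspeth, Gisela, Harald, Oswin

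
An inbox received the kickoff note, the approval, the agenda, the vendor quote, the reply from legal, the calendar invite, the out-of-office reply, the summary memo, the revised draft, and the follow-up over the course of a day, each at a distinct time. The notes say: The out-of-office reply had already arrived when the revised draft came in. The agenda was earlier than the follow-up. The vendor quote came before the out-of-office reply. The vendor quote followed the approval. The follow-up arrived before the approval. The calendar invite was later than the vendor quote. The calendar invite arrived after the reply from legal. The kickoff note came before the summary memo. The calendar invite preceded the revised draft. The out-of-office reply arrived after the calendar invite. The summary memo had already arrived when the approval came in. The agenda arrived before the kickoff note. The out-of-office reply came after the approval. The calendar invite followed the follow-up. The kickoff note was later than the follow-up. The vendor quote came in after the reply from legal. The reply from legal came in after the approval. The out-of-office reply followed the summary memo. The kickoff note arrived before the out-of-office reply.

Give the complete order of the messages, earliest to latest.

the agenda, the follow-up, the kickoff note, the summary memo, the approval, the reply from legal, the vendor quote, the calendar invite, the out-of-office reply, the revised draft

The constraints fix every adjacent pair, so only one ordering works:
the agenda → the follow-up → the kickoff note → the summary memo → the approval → the reply from legal → the vendor quote → the calendar invite → the out-of-office reply → the revised draft.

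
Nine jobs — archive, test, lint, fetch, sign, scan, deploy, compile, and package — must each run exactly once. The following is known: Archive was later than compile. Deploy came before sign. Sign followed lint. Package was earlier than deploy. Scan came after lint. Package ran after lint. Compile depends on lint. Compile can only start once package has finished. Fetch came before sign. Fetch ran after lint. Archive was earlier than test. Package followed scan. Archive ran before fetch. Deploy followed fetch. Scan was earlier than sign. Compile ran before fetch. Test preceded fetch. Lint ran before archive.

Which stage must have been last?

sign

Every other stage has a chain of constraints placing it before sign, so sign is last.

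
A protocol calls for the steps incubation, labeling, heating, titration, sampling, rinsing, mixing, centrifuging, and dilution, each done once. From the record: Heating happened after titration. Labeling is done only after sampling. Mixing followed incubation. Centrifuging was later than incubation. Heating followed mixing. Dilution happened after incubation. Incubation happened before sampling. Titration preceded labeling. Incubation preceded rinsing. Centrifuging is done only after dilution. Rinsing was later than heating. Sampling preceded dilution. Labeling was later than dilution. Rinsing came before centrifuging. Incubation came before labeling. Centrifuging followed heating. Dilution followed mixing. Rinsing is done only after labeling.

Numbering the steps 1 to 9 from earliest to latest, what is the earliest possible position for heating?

4

Incubation, mixing, and titration must all come before heating — 3 forced predecessors.
Nothing else is forced ahead of heating, so its earliest slot is position 3 + 1 = 4.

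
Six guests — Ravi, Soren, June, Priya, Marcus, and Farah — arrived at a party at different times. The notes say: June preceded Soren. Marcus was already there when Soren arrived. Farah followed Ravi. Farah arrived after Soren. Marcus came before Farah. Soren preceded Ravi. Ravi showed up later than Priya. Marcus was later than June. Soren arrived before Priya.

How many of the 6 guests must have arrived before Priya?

Directly stated before Priya: Soren.
June reaches Priya via June → Soren → Priya.
Marcus reaches Priya via Marcus → Soren → Priya.
No chain forces Ravi (or any of the others) ahead of Priya.
That's June, Marcus, and Soren — 3 in all.

3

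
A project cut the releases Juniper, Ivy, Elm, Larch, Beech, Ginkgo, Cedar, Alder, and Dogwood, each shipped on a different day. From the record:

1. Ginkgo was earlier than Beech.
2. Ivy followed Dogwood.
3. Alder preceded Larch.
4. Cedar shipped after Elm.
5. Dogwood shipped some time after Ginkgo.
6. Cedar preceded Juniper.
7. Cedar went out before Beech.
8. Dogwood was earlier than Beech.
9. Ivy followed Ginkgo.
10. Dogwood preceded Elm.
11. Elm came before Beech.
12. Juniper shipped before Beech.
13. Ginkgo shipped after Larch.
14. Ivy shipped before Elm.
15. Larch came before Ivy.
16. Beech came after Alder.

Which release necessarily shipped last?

Beech

Every other release has a chain of constraints placing it before Beech, so Beech is last.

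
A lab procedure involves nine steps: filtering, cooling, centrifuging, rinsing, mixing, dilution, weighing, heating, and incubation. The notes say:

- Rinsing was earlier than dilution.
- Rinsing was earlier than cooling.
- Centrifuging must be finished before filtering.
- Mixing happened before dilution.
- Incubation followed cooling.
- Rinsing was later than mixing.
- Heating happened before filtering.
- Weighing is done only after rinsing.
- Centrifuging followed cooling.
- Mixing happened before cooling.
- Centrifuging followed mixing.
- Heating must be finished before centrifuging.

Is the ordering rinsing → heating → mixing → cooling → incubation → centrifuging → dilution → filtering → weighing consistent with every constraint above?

no

The constraints require mixing before rinsing, but in the proposed sequence rinsing appears ahead of mixing. That one violation is enough.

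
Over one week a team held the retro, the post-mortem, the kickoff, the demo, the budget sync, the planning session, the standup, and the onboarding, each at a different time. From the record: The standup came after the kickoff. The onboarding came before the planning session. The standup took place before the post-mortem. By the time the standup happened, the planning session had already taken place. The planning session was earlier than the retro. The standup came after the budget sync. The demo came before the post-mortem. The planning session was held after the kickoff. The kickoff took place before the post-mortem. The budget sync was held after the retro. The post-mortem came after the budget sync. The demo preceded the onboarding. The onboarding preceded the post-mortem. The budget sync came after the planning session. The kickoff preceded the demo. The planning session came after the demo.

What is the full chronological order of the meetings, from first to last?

The constraints fix every adjacent pair, so only one ordering works:
the kickoff → the demo → the onboarding → the planning session → the retro → the budget sync → the standup → the post-mortem.

the kickoff, the demo, the onboarding, the planning session, the retro, the budget sync, the standup, the post-mortem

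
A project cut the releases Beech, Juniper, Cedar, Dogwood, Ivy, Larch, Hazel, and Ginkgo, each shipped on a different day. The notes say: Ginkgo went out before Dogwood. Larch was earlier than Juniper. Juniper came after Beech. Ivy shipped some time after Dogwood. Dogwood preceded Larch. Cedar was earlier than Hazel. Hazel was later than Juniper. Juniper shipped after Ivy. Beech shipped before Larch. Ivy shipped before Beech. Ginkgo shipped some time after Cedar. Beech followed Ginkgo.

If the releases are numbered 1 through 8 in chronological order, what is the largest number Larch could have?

6

Larch must come before Hazel and Juniper — 2 releases forced after it.
Everything else can be placed before Larch in some valid order, so Larch can sit as late as position 8 − 2 = 6.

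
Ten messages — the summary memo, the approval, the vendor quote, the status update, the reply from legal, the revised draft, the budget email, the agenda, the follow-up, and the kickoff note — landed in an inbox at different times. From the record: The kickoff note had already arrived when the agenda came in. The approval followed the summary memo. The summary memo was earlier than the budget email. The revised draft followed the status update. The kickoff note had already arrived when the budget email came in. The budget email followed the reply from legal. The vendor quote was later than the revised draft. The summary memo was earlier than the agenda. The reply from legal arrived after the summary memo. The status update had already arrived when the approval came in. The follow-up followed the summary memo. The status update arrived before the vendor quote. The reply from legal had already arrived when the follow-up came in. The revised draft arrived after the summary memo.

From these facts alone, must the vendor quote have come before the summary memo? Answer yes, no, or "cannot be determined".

Tracing the constraints gives the summary memo → the revised draft → the vendor quote, so the summary memo must come before the vendor quote.
That means the vendor quote cannot be before the summary memo.

no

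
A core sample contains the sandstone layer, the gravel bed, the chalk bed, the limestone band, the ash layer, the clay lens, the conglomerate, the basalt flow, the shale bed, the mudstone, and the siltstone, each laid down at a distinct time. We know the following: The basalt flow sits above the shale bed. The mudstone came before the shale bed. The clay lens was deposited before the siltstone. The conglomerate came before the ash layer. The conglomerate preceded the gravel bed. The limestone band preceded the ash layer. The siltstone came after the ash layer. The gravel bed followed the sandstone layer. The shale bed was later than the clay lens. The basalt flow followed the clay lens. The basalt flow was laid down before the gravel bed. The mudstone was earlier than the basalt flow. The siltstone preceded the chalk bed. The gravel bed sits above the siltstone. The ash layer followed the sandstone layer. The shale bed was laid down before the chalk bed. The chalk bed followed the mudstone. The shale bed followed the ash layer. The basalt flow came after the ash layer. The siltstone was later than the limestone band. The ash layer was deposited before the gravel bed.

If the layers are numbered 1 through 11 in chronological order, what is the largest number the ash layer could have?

The ash layer must come before the basalt flow, the chalk bed, the gravel bed, the shale bed, and the siltstone — 5 layers forced after it.
Everything else can be placed before the ash layer in some valid order, so the ash layer can sit as late as position 11 − 5 = 6.

6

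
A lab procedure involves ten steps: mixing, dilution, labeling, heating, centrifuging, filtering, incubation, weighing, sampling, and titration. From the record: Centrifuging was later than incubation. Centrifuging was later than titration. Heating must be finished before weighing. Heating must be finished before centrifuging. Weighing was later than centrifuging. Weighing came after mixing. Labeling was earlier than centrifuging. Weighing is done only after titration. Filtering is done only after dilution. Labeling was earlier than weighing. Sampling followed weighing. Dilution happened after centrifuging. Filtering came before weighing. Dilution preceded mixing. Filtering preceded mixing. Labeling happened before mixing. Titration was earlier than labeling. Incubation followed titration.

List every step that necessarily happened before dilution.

Directly stated before dilution: centrifuging.
Heating reaches dilution via heating → centrifuging → dilution.
Incubation reaches dilution via incubation → centrifuging → dilution.
Labeling reaches dilution via labeling → centrifuging → dilution.
Likewise titration reaches dilution by chaining the stated constraints.
No chain forces filtering (or any of the others) ahead of dilution.

centrifuging, heating, incubation, labeling, titration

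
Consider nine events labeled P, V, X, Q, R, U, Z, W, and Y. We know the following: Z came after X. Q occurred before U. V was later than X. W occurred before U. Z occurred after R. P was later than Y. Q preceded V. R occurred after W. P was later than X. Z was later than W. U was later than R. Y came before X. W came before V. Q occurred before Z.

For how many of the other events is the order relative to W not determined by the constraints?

Forced after W: R, U, V, and Z.
That leaves P, Q, X, and Y with no forced order relative to W — 4.

4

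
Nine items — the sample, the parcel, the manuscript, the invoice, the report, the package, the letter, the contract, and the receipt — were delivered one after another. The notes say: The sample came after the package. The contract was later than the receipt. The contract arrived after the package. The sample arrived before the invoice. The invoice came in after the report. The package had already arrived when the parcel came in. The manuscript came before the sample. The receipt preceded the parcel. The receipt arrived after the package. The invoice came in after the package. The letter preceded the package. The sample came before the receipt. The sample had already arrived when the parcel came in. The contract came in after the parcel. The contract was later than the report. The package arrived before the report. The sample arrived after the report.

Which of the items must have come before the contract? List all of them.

Directly stated before the contract: the package, the parcel, the receipt, and the report.
The letter reaches the contract via the letter → the package → the contract.
The manuscript reaches the contract via the manuscript → the sample → the receipt → the contract.
The sample reaches the contract via the sample → the receipt → the contract.
No chain forces the invoice ahead of the contract.

the letter, the manuscript, the package, the parcel, the receipt, the report, the sample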